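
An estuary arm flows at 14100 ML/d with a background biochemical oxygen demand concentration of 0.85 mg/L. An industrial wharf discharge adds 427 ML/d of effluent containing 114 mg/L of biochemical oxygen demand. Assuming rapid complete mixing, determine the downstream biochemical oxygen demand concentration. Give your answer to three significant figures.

Mixed concentration C = ΣQC/ΣQ = (14100·0.8500 + 427.0·114.0) / 14530 = 60660/14530 = 4.176 mg/L.

4.18 mg/L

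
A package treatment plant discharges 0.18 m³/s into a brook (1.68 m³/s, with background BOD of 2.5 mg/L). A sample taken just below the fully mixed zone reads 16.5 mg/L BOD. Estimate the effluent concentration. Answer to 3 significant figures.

147 mg/L

Mass balance: 1.680·2.500 + 0.1800·Cₑ = 1.860·16.50
→ Cₑ = (1.860·16.50 − 1.680·2.500) / 0.1800 = 147.2 mg/L.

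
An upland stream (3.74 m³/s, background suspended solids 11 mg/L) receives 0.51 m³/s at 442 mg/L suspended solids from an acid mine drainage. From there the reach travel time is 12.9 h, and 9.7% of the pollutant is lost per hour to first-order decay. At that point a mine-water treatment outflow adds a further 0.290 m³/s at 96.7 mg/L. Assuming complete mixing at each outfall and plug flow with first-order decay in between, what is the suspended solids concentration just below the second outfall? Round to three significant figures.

Mixed concentration C = ΣQC/ΣQ = (3.740·11.00 + 0.5100·442.0) / 4.250 = 266.6/4.250 = 62.72 mg/L; combined flow 4.250 m³/s.
9.7%/h lost → k = −ln(1 − 0.097) = 0.1020 h⁻¹.
Applying C = C₀e^(−kt): 62.72 × 0.2681 = 16.82 mg/L.
Second outfall: C = (4.250·16.82 + 0.2900·96.70)/4.540 = 21.92 mg/L.

21.9 mg/L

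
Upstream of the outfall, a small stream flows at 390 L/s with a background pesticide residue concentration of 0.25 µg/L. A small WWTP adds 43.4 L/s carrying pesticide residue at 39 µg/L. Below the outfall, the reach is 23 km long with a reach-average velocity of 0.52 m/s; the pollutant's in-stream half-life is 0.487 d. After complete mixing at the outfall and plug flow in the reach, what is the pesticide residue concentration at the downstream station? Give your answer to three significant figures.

1.99 µg/L

Mixed concentration C = ΣQC/ΣQ = (390.0·0.2500 + 43.40·39.00) / 433.4 = 1790/433.4 = 4.130 µg/L.
Travel time t = 23·1000 / 0.52 = 44230 s = 12.29 h.
Half-life 0.487 d → k = ln 2 / 0.487 = 1.423 d⁻¹.
Applying C = C₀e^(−kt): 4.130 × 0.4826 = 1.993 µg/L.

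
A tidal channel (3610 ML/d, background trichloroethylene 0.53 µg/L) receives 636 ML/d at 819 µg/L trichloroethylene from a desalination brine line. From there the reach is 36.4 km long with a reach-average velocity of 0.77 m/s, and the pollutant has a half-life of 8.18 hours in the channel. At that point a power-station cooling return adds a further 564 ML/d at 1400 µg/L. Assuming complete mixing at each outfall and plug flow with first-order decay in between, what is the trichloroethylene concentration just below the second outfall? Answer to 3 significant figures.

200 µg/L

Mass balance: C = (3610·0.5300 + 636.0·819.0) / 4246 = 522800/4246 = 123.1 µg/L; combined flow 4246 ML/d.
Travel time t = 36.4·1000 / 0.77 = 47270 s = 13.13 h.
Half-life 8.18 h → k = ln 2 / 8.18 = 0.08474 h⁻¹ = 2.034 d⁻¹.
After decay, C = 123.1 × e^(−kt) = 123.1 × 0.3287 = 40.47 µg/L.
Second outfall: C = (4246·40.47 + 564.0·1400)/4810 = 199.9 µg/L.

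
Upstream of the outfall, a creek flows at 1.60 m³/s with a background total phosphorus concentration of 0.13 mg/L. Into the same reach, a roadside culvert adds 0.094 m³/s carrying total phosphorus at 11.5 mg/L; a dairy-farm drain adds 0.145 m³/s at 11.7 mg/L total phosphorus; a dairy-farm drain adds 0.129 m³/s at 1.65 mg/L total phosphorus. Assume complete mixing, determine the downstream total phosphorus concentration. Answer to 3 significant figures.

Mixed concentration C = ΣQC/ΣQ = (1.600·0.1300 + 0.09400·11.50 + 0.1450·11.70 + 0.1290·1.650) / 1.968 = 3.198/1.968 = 1.625 mg/L.

1.63 mg/L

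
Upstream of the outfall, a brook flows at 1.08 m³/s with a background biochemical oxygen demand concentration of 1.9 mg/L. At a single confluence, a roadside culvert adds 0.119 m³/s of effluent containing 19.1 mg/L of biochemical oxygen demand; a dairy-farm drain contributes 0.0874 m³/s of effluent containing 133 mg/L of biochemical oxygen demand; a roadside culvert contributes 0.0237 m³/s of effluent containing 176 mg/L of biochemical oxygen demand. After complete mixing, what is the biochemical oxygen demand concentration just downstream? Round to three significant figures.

15.4 mg/L

Mass balance: C = (1.080·1.900 + 0.1190·19.10 + 0.08740·133.0 + 0.02370·176.0) / 1.310 = 20.12/1.310 = 15.36 mg/L.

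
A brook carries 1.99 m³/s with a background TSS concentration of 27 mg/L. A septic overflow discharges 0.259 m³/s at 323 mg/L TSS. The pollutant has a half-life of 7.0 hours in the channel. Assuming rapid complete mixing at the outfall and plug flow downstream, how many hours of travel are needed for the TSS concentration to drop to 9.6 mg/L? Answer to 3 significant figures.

18.7 h

Conservation of mass: C = (1.990·27.00 + 0.2590·323.0) / 2.249 = 137.4/2.249 = 61.09 mg/L.
Half-life 7.0 h → k = ln 2 / 7.0 = 0.09902 h⁻¹ = 2.377 d⁻¹.
61.09·exp(−k·t) = 9.6 → t = ln(61.09/9.6)/k = 67280 s = 18.69 h.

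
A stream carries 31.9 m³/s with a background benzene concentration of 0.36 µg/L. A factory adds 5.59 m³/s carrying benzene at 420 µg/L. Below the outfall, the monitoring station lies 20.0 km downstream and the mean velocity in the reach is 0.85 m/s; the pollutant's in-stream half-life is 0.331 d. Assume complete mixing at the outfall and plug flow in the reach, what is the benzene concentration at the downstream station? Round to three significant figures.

35.6 µg/L

Mass balance: C = (31.90·0.3600 + 5.590·420.0) / 37.49 = 2359/37.49 = 62.93 µg/L.
Travel time t = 20.0·1000 / 0.85 = 23530 s = 6.536 h.
Half-life 0.331 d → k = ln 2 / 0.331 = 2.094 d⁻¹.
Applying C = C₀e^(−kt): 62.93 × 0.5654 = 35.58 µg/L.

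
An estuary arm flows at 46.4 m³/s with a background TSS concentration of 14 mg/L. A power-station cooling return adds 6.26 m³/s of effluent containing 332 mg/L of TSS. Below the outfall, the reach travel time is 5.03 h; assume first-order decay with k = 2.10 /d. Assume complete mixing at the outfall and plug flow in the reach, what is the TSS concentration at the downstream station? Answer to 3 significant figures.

33.4 mg/L

Mass balance: C = (46.40·14.00 + 6.260·332.0) / 52.66 = 2728/52.66 = 51.80 mg/L.
After decay, C = 51.80 × e^(−kt) = 51.80 × 0.6440 = 33.36 mg/L.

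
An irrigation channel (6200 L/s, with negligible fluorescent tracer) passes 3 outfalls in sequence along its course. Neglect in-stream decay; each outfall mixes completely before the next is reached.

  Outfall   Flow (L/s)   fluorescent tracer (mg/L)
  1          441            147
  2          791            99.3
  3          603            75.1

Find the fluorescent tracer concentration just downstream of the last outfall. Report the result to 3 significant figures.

23.5 mg/L

After outfall 1: Q = 6200 + 441.0 = 6641 L/s; C = (6200·0 + 441.0·147.0)/6641 = 9.762 mg/L.
After outfall 2: Q = 6641 + 791.0 = 7432 L/s; C = (6641·9.762 + 791.0·99.30)/7432 = 19.29 mg/L.
After outfall 3: Q = 7432 + 603.0 = 8035 L/s; C = (7432·19.29 + 603.0·75.10)/8035 = 23.48 mg/L.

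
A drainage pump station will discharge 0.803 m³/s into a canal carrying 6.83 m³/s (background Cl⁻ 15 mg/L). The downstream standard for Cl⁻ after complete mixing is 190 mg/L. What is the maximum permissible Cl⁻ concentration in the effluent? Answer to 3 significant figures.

At the limit, (Qr·Cr + Qe·Cₑ)/(Qr + Qe) = 190:
Cₑ = (7.633·190 − 6.830·15.00) / 0.8030 = 1678 mg/L.

1680 mg/L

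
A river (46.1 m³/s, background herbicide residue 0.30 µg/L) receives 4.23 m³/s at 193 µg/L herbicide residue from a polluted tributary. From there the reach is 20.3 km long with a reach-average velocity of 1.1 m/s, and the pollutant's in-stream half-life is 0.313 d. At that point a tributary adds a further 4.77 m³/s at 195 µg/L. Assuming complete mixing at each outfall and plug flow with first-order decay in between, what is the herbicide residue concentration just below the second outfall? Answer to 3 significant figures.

Flow-weighted average: C = (46.10·0.3000 + 4.230·193.0) / 50.33 = 830.2/50.33 = 16.50 µg/L; combined flow 50.33 m³/s.
Travel time t = 20.3·1000 / 1.1 = 18450 s = 5.126 h.
Half-life 0.313 d → k = ln 2 / 0.313 = 2.215 d⁻¹.
After decay, C = 16.50 × e^(−kt) = 16.50 × 0.6231 = 10.28 µg/L.
At the second outfall, C = (50.33·10.28 + 4.770·195.0) / (50.33 + 4.770) = 26.27 µg/L.

26.3 µg/L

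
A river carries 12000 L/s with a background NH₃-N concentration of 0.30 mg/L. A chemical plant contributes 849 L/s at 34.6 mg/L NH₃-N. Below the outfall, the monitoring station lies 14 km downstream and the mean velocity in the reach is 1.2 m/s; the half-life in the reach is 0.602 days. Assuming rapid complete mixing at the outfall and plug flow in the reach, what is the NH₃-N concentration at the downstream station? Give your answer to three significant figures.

2.20 mg/L

Conservation of mass: C = (12000·0.3000 + 849.0·34.60) / 12850 = 32980/12850 = 2.566 mg/L.
Travel time t = 14·1000 / 1.2 = 11670 s = 3.241 h.
Half-life 0.602 d → k = ln 2 / 0.602 = 1.151 d⁻¹.
First-order decay: C = 2.566·exp(−k·t) = 2.566·0.8560 = 2.197 mg/L.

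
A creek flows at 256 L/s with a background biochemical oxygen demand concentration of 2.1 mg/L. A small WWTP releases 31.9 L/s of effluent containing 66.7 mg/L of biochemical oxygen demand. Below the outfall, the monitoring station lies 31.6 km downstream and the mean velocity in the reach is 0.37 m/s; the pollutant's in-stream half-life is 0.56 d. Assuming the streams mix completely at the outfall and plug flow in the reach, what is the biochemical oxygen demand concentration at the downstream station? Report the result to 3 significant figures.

2.72 mg/L

After mixing, C = (256.0·2.100 + 31.90·66.70) / 287.9 = 2665/287.9 = 9.258 mg/L.
Travel time t = 31.6·1000 / 0.37 = 85410 s = 23.72 h.
Half-life 0.56 d → k = ln 2 / 0.56 = 1.238 d⁻¹.
Applying C = C₀e^(−kt): 9.258 × 0.2942 = 2.724 mg/L.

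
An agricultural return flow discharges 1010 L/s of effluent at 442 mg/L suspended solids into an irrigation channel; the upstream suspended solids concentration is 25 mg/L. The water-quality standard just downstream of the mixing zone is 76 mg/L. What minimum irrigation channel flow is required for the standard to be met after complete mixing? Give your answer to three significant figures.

Set C_mix = 76: (Q·25.00 + 1010·442.0) / (Q + 1010) = 76
→ Q = 1010·(442.0 − 76)/(76 − 25.00) = 7248 L/s.

7250 L/s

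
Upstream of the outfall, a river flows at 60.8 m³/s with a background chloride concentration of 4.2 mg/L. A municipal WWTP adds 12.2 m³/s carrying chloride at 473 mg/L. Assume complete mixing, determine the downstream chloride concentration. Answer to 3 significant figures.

82.5 mg/L

Conservation of mass: C = (60.80·4.200 + 12.20·473.0) / 73.00 = 6026/73.00 = 82.55 mg/L.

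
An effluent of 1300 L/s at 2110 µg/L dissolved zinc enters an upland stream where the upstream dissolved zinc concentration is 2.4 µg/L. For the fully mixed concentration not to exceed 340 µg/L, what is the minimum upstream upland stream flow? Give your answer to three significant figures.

6820 L/s

Set C_mix = 340: (Q·2.400 + 1300·2110) / (Q + 1300) = 340
→ Q = 1300·(2110 − 340)/(340 − 2.400) = 6816 L/s.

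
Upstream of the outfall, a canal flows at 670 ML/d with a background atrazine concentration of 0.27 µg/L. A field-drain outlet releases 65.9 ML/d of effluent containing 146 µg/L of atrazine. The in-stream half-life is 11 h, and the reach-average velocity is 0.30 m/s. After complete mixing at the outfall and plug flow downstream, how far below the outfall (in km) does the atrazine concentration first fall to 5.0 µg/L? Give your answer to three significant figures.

After mixing, C = (670.0·0.2700 + 65.90·146.0) / 735.9 = 9802/735.9 = 13.32 µg/L.
Half-life 11 h → k = ln 2 / 11 = 0.06301 h⁻¹ = 1.512 d⁻¹.
Set 13.32·exp(−k·t) = 5.0 → t = ln(13.32/5.0)/k = 55980 s = 15.55 h.
Distance = v·t = 0.30·55980 = 16790 m = 16.79 km.

16.8 km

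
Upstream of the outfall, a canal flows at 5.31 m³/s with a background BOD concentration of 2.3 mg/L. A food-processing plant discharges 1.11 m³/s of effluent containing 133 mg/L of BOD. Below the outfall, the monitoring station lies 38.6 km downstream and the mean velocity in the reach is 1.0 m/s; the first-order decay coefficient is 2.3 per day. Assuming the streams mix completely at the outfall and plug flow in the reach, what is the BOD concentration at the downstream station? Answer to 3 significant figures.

8.91 mg/L

Mixed concentration C = ΣQC/ΣQ = (5.310·2.300 + 1.110·133.0) / 6.420 = 159.8/6.420 = 24.90 mg/L.
Travel time t = 38.6·1000 / 1.0 = 38600 s = 10.72 h.
After decay, C = 24.90 × e^(−kt) = 24.90 × 0.3579 = 8.910 mg/L.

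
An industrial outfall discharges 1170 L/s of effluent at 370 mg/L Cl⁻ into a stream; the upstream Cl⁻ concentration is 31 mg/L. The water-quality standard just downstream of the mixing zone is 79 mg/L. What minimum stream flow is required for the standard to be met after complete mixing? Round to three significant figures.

7090 L/s

Set C_mix = 79: (Q·31.00 + 1170·370.0) / (Q + 1170) = 79
→ Q = 1170·(370.0 − 79)/(79 − 31.00) = 7093 L/s.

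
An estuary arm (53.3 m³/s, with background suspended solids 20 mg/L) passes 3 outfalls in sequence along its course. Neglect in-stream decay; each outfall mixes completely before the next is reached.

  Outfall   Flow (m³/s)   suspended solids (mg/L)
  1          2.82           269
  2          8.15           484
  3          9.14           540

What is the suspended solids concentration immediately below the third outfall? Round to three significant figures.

Below outfall 1: Q → 56.12 m³/s, C = (53.30·20.00 + 2.820·269.0)/56.12 = 32.51 mg/L.
Below outfall 2: Q → 64.27 m³/s, C = (56.12·32.51 + 8.150·484.0)/64.27 = 89.76 mg/L.
Below outfall 3: Q → 73.41 m³/s, C = (64.27·89.76 + 9.140·540.0)/73.41 = 145.8 mg/L.

146 mg/L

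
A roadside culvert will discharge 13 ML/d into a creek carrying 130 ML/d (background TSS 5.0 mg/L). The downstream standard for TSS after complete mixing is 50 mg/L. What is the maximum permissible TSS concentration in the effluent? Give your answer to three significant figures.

500 mg/L

At the limit, (Qr·Cr + Qe·Cₑ)/(Qr + Qe) = 50:
Cₑ = (143.0·50 − 130.0·5.000) / 13.00 = 500.0 mg/L.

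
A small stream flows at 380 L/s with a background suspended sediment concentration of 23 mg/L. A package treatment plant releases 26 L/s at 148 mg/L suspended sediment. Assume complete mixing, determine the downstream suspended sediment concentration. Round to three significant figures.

31.0 mg/L

After mixing, C = (380.0·23.00 + 26.00·148.0) / 406.0 = 12590/406.0 = 31.00 mg/L.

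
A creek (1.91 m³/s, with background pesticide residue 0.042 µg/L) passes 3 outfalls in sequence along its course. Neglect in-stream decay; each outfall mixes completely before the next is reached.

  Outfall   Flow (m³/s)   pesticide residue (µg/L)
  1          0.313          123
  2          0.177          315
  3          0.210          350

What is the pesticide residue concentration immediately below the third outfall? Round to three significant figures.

Below outfall 1: Q → 2.223 m³/s, C = (1.910·0.04200 + 0.3130·123.0)/2.223 = 17.35 µg/L.
Below outfall 2: Q → 2.400 m³/s, C = (2.223·17.35 + 0.1770·315.0)/2.400 = 39.31 µg/L.
Below outfall 3: Q → 2.610 m³/s, C = (2.400·39.31 + 0.2100·350.0)/2.610 = 64.30 µg/L.

64.3 µg/L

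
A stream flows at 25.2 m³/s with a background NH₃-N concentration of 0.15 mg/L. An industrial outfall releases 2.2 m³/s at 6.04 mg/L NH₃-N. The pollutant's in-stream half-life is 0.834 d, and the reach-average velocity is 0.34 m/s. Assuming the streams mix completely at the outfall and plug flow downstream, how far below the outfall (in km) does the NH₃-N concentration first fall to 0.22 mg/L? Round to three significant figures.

After mixing, C = (25.20·0.1500 + 2.200·6.040) / 27.40 = 17.07/27.40 = 0.6229 mg/L.
Half-life 0.834 d → k = ln 2 / 0.834 = 0.8311 d⁻¹.
Set 0.6229·exp(−k·t) = 0.22 → t = ln(0.6229/0.22)/k = 108200 s = 30.05 h.
Distance = v·t = 0.34·108200 = 36790 m = 36.79 km.

36.8 km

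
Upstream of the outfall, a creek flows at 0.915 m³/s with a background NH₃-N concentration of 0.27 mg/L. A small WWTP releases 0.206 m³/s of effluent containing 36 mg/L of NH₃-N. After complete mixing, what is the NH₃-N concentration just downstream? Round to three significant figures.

After mixing, C = (0.9150·0.2700 + 0.2060·36.00) / 1.121 = 7.663/1.121 = 6.836 mg/L.

6.84 mg/L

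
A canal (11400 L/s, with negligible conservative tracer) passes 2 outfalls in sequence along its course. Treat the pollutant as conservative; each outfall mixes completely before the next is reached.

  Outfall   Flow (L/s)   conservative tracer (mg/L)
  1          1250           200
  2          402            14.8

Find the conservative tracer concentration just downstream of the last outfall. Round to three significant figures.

19.6 mg/L

Outfall 1: combined Q = 12650 L/s; C = (11400·0 + 1250·200.0)/12650 = 19.76 mg/L.
Outfall 2: combined Q = 13050 L/s; C = (12650·19.76 + 402.0·14.80)/13050 = 19.61 mg/L.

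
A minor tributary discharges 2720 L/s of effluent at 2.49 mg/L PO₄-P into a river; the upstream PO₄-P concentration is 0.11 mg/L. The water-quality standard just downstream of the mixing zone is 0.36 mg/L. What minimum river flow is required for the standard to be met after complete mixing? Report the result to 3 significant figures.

Set C_mix = 0.36: (Q·0.1100 + 2720·2.490) / (Q + 2720) = 0.36
→ Q = 2720·(2.490 − 0.36)/(0.36 − 0.1100) = 23170 L/s.

23200 L/s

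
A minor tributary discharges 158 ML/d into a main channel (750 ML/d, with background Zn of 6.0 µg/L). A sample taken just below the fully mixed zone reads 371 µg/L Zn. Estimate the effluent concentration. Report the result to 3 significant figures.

2100 µg/L

Mass balance: 750.0·6.000 + 158.0·Cₑ = 908.0·371.0
→ Cₑ = (908.0·371.0 − 750.0·6.000) / 158.0 = 2104 µg/L.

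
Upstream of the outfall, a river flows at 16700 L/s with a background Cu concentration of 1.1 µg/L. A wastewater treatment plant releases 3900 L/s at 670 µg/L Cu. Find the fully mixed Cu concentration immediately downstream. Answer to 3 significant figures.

128 µg/L

After mixing, C = (16700·1.100 + 3900·670.0) / 20600 = 2631000/20600 = 127.7 µg/L.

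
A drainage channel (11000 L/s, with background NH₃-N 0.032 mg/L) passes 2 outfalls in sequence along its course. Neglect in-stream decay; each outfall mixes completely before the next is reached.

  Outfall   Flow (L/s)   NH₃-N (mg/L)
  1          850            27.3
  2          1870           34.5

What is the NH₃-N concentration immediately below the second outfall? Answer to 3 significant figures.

6.42 mg/L

Outfall 1: combined Q = 11850 L/s; C = (11000·0.03200 + 850.0·27.30)/11850 = 1.988 mg/L.
Outfall 2: combined Q = 13720 L/s; C = (11850·1.988 + 1870·34.50)/13720 = 6.419 mg/L.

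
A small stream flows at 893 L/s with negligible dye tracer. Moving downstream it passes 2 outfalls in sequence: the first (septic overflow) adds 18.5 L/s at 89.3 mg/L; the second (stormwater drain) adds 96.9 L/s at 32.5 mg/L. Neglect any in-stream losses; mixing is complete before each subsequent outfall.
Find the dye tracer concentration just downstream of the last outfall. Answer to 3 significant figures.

Outfall 1: combined Q = 911.5 L/s; C = (893.0·0 + 18.50·89.30)/911.5 = 1.812 mg/L.
Outfall 2: combined Q = 1008 L/s; C = (911.5·1.812 + 96.90·32.50)/1008 = 4.761 mg/L.

4.76 mg/L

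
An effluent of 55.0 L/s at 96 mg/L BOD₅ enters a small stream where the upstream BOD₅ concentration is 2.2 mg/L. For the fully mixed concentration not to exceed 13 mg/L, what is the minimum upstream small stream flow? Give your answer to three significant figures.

423 L/s

Set C_mix = 13: (Q·2.200 + 55.00·96.00) / (Q + 55.00) = 13
→ Q = 55.00·(96.00 − 13)/(13 − 2.200) = 422.7 L/s.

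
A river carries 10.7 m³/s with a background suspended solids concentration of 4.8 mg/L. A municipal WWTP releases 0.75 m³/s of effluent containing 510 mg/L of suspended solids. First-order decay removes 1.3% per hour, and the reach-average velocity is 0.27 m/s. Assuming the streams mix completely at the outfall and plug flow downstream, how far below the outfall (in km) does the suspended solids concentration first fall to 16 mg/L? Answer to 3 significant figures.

64.0 km

After mixing, C = (10.70·4.800 + 0.7500·510.0) / 11.45 = 433.9/11.45 = 37.89 mg/L.
1.3%/h lost → k = −ln(1 − 0.013) = 0.01309 h⁻¹.
Set 37.89·exp(−k·t) = 16 → t = ln(37.89/16)/k = 237200 s = 65.89 h.
Distance = v·t = 0.27·237200 = 64040 m = 64.04 km.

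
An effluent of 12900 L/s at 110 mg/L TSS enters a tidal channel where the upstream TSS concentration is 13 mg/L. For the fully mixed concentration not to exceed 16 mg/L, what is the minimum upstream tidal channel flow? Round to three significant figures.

Set C_mix = 16: (Q·13.00 + 12900·110.0) / (Q + 12900) = 16
→ Q = 12900·(110.0 − 16)/(16 − 13.00) = 404200 L/s.

404000 L/s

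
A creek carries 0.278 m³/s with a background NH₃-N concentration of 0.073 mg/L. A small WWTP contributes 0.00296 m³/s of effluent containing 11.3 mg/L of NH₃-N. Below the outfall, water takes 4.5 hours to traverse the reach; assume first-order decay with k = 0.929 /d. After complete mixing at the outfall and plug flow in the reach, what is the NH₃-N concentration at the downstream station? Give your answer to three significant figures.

0.161 mg/L

Mixed concentration C = ΣQC/ΣQ = (0.2780·0.07300 + 0.002960·11.30) / 0.2810 = 0.05374/0.2810 = 0.1913 mg/L.
After decay, C = 0.1913 × e^(−kt) = 0.1913 × 0.8401 = 0.1607 mg/L.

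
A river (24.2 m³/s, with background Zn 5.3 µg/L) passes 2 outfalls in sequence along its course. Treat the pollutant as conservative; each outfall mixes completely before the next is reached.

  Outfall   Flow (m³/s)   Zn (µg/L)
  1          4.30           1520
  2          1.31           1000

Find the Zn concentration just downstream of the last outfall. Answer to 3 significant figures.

Outfall 1: combined Q = 28.50 m³/s; C = (24.20·5.300 + 4.300·1520)/28.50 = 233.8 µg/L.
Outfall 2: combined Q = 29.81 m³/s; C = (28.50·233.8 + 1.310·1000)/29.81 = 267.5 µg/L.

268 µg/L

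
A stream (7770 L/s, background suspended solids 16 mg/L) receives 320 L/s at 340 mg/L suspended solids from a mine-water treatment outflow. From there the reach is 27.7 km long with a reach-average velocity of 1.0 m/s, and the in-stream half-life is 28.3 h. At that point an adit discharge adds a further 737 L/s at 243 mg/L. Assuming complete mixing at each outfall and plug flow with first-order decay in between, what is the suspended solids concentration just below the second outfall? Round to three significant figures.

Flow-weighted average: C = (7770·16.00 + 320.0·340.0) / 8090 = 233100/8090 = 28.82 mg/L; combined flow 8090 L/s.
Travel time t = 27.7·1000 / 1.0 = 27700 s = 7.694 h.
Half-life 28.3 h → k = ln 2 / 28.3 = 0.02449 h⁻¹ = 0.5878 d⁻¹.
Applying C = C₀e^(−kt): 28.82 × 0.8282 = 23.87 mg/L.
At the second outfall, C = (8090·23.87 + 737.0·243.0) / (8090 + 737.0) = 42.16 mg/L.

42.2 mg/L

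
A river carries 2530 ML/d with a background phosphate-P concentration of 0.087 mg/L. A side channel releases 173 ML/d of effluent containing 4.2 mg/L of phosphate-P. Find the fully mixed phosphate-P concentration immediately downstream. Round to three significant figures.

After mixing, C = (2530·0.08700 + 173.0·4.200) / 2703 = 946.7/2703 = 0.3502 mg/L.

0.350 mg/L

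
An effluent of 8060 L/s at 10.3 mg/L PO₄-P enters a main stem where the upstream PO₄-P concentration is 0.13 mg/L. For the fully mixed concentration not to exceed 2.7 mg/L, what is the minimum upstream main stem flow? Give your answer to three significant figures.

Set C_mix = 2.7: (Q·0.1300 + 8060·10.30) / (Q + 8060) = 2.7
→ Q = 8060·(10.30 − 2.7)/(2.7 − 0.1300) = 23840 L/s.

23800 L/s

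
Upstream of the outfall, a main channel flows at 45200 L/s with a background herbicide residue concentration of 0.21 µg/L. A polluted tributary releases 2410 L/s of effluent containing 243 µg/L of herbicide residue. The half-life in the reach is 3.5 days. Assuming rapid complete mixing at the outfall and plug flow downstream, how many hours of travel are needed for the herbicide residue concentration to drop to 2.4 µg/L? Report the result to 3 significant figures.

200 h

Mixed concentration C = ΣQC/ΣQ = (45200·0.2100 + 2410·243.0) / 47610 = 595100/47610 = 12.50 µg/L.
Half-life 3.5 d → k = ln 2 / 3.5 = 0.1980 d⁻¹.
12.50·exp(−k·t) = 2.4 → t = ln(12.50/2.4)/k = 720000 s = 200.0 h.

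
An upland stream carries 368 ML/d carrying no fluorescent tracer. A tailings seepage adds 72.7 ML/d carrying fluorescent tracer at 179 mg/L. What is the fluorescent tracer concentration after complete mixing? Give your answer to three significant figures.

29.5 mg/L

After mixing, C = (368.0·0 + 72.70·179.0) / 440.7 = 13010/440.7 = 29.53 mg/L.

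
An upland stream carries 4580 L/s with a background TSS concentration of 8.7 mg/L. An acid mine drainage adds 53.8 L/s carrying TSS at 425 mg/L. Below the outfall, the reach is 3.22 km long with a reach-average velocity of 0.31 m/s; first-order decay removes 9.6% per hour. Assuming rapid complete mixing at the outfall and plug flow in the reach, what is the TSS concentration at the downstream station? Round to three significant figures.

10.1 mg/L

Conservation of mass: C = (4580·8.700 + 53.80·425.0) / 4634 = 62710/4634 = 13.53 mg/L.
Travel time t = 3.22·1000 / 0.31 = 10390 s = 2.885 h.
9.6%/h lost → k = −ln(1 − 0.096) = 0.1009 h⁻¹.
Decay over the reach: 13.53·exp(−kt) = 13.53·0.7474 = 10.11 mg/L.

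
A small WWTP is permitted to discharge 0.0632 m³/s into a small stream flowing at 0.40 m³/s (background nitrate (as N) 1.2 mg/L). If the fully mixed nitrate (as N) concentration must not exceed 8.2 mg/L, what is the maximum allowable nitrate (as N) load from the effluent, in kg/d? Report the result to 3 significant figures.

Mass balance at the limit: 0.4000·1.200 + 0.06320·Cₑ = 0.4632·8.2 → Cₑ = 52.50 mg/L.
Load = 0.06320 m³/s × 52.50 g/m³ × 86 400 s/d = 286.7 kg/d.

287 kg/d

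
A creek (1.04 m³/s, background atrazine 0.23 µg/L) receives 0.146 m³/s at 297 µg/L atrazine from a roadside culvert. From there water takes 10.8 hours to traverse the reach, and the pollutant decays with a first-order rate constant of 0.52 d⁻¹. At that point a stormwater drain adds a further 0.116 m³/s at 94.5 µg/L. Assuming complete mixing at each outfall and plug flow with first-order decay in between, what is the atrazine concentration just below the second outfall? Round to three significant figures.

Flow-weighted average: C = (1.040·0.2300 + 0.1460·297.0) / 1.186 = 43.60/1.186 = 36.76 µg/L; combined flow 1.186 m³/s.
After decay, C = 36.76 × e^(−kt) = 36.76 × 0.7914 = 29.09 µg/L.
Second outfall: C = (1.186·29.09 + 0.1160·94.50)/1.302 = 34.92 µg/L.

34.9 µg/L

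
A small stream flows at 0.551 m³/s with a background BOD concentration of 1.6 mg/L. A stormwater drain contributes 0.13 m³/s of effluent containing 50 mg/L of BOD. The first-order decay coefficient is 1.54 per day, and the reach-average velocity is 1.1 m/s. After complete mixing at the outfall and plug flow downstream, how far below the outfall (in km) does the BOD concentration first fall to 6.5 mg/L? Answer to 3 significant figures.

Mixed concentration C = ΣQC/ΣQ = (0.5510·1.600 + 0.1300·50.00) / 0.6810 = 7.382/0.6810 = 10.84 mg/L.
Set 10.84·exp(−k·t) = 6.5 → t = ln(10.84/6.5)/k = 28690 s = 7.970 h.
Distance = v·t = 1.1·28690 = 31560 m = 31.56 km.

31.6 km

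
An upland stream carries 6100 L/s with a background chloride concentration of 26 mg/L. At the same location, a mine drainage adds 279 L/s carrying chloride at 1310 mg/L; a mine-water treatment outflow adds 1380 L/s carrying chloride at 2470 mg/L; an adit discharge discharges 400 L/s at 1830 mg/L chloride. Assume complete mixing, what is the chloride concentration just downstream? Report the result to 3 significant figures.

After mixing, C = (6100·26.00 + 279.0·1310 + 1380·2470 + 400.0·1830) / 8159 = 4665000/8159 = 571.7 mg/L.

572 mg/L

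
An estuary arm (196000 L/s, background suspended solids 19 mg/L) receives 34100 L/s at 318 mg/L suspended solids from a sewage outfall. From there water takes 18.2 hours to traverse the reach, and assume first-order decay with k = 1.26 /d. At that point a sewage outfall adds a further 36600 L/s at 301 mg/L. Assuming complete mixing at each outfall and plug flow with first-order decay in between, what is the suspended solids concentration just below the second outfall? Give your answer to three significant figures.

62.3 mg/L

Conservation of mass: C = (196000·19.00 + 34100·318.0) / 230100 = 14570000/230100 = 63.31 mg/L; combined flow 230100 L/s.
Applying C = C₀e^(−kt): 63.31 × 0.3846 = 24.35 mg/L.
At the second outfall, C = (230100·24.35 + 36600·301.0) / (230100 + 36600) = 62.32 mg/L.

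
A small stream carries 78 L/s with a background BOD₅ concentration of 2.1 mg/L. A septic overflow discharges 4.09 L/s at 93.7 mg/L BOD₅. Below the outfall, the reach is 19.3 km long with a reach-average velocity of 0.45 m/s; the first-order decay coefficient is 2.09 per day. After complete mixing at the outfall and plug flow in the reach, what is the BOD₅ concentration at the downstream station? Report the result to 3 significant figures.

2.36 mg/L

After mixing, C = (78.00·2.100 + 4.090·93.70) / 82.09 = 547.0/82.09 = 6.664 mg/L.
Travel time t = 19.3·1000 / 0.45 = 42890 s = 11.91 h.
Decay over the reach: 6.664·exp(−kt) = 6.664·0.3543 = 2.361 mg/L.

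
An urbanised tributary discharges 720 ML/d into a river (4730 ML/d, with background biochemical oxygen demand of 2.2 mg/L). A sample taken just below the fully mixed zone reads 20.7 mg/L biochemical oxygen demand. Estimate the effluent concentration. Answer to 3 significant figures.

142 mg/L

Mass balance: 4730·2.200 + 720.0·Cₑ = 5450·20.70
→ Cₑ = (5450·20.70 − 4730·2.200) / 720.0 = 142.2 mg/L.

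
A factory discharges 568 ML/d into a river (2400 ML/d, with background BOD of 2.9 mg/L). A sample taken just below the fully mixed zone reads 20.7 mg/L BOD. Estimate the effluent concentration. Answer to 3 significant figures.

Mass balance: 2400·2.900 + 568.0·Cₑ = 2968·20.70
→ Cₑ = (2968·20.70 − 2400·2.900) / 568.0 = 95.91 mg/L.

95.9 mg/L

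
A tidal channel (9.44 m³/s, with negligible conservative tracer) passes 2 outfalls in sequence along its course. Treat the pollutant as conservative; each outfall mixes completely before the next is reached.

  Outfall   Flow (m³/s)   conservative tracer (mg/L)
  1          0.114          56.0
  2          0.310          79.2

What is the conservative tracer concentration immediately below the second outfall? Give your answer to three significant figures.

3.14 mg/L

Below outfall 1: Q → 9.554 m³/s, C = (9.440·0 + 0.1140·56.00)/9.554 = 0.6682 mg/L.
Below outfall 2: Q → 9.864 m³/s, C = (9.554·0.6682 + 0.3100·79.20)/9.864 = 3.136 mg/L.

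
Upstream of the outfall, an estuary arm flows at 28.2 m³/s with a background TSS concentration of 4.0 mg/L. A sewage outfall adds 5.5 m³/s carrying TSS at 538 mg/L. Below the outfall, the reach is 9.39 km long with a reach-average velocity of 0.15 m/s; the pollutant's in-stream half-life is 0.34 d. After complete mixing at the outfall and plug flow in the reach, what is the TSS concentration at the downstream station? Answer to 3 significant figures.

20.8 mg/L

Mixed concentration C = ΣQC/ΣQ = (28.20·4.000 + 5.500·538.0) / 33.70 = 3072/33.70 = 91.15 mg/L.
Travel time t = 9.39·1000 / 0.15 = 62600 s = 17.39 h.
Half-life 0.34 d → k = ln 2 / 0.34 = 2.039 d⁻¹.
Decay over the reach: 91.15·exp(−kt) = 91.15·0.2283 = 20.81 mg/L.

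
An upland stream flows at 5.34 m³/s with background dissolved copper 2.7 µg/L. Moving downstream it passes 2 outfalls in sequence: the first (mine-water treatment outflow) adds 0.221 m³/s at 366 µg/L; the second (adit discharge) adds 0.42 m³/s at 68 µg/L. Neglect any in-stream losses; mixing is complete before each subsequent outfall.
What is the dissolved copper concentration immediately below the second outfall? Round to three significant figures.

Below outfall 1: Q → 5.561 m³/s, C = (5.340·2.700 + 0.2210·366.0)/5.561 = 17.14 µg/L.
Below outfall 2: Q → 5.981 m³/s, C = (5.561·17.14 + 0.4200·68.00)/5.981 = 20.71 µg/L.

20.7 µg/L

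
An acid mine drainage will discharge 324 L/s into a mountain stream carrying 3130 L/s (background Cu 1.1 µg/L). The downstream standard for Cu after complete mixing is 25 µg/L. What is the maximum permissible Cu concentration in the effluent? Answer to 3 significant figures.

256 µg/L

At the limit, (Qr·Cr + Qe·Cₑ)/(Qr + Qe) = 25:
Cₑ = (3454·25 − 3130·1.100) / 324.0 = 255.9 µg/L.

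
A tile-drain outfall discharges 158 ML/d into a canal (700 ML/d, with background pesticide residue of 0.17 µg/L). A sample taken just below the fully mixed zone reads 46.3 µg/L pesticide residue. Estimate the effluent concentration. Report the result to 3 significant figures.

Mass balance: 700.0·0.1700 + 158.0·Cₑ = 858.0·46.30
→ Cₑ = (858.0·46.30 − 700.0·0.1700) / 158.0 = 250.7 µg/L.

251 µg/L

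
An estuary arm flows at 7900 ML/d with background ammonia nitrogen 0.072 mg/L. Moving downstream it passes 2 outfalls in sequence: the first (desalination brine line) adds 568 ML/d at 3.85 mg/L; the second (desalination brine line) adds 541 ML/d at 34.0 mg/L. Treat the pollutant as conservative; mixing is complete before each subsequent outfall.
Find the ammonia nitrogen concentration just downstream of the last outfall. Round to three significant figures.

Outfall 1: combined Q = 8468 ML/d; C = (7900·0.07200 + 568.0·3.850)/8468 = 0.3254 mg/L.
Outfall 2: combined Q = 9009 ML/d; C = (8468·0.3254 + 541.0·34.00)/9009 = 2.348 mg/L.

2.35 mg/L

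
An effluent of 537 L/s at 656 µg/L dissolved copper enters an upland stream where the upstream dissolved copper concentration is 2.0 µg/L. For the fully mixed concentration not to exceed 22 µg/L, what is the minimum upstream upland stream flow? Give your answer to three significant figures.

Set C_mix = 22: (Q·2.000 + 537.0·656.0) / (Q + 537.0) = 22
→ Q = 537.0·(656.0 − 22)/(22 − 2.000) = 17020 L/s.

17000 L/s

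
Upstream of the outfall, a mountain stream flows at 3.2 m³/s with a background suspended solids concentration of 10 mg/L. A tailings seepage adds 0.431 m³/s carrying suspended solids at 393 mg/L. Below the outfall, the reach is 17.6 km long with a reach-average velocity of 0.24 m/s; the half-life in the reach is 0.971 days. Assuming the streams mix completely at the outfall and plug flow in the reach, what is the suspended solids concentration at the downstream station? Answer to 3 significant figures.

30.3 mg/L

After mixing, C = (3.200·10.00 + 0.4310·393.0) / 3.631 = 201.4/3.631 = 55.46 mg/L.
Travel time t = 17.6·1000 / 0.24 = 73330 s = 20.37 h.
Half-life 0.971 d → k = ln 2 / 0.971 = 0.7138 d⁻¹.
Decay over the reach: 55.46·exp(−kt) = 55.46·0.5456 = 30.26 mg/L.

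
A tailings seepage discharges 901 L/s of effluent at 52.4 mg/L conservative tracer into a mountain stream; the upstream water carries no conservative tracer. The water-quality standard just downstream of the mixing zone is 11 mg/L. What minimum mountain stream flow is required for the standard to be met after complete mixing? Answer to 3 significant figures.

Set C_mix = 11: (Q·0 + 901.0·52.40) / (Q + 901.0) = 11
→ Q = 901.0·(52.40 − 11)/(11 − 0) = 3391 L/s.

3390 L/s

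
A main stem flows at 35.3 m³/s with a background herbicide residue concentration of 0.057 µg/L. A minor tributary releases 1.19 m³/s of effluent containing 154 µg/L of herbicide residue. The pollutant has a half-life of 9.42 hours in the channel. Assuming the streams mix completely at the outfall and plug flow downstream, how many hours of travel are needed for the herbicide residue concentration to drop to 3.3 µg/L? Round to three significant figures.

5.86 h

Mixed concentration C = ΣQC/ΣQ = (35.30·0.05700 + 1.190·154.0) / 36.49 = 185.3/36.49 = 5.077 µg/L.
Half-life 9.42 h → k = ln 2 / 9.42 = 0.07358 h⁻¹ = 1.766 d⁻¹.
5.077·exp(−k·t) = 3.3 → t = ln(5.077/3.3)/k = 21080 s = 5.856 h.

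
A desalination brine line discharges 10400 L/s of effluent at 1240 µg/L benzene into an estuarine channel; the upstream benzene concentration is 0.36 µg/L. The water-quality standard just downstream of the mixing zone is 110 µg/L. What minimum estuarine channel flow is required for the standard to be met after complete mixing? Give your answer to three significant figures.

Set C_mix = 110: (Q·0.3600 + 10400·1240) / (Q + 10400) = 110
→ Q = 10400·(1240 − 110)/(110 − 0.3600) = 107200 L/s.

107000 L/s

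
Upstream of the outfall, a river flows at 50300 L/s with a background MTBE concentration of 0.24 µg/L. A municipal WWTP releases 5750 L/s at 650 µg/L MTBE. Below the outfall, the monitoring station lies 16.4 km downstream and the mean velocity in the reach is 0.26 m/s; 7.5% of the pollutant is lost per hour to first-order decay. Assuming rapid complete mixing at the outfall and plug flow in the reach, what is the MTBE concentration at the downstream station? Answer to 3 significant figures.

Flow-weighted average: C = (50300·0.2400 + 5750·650.0) / 56050 = 3750000/56050 = 66.90 µg/L.
Travel time t = 16.4·1000 / 0.26 = 63080 s = 17.52 h.
7.5%/h lost → k = −ln(1 − 0.075) = 0.07796 h⁻¹.
Decay over the reach: 66.90·exp(−kt) = 66.90·0.2551 = 17.07 µg/L.

17.1 µg/L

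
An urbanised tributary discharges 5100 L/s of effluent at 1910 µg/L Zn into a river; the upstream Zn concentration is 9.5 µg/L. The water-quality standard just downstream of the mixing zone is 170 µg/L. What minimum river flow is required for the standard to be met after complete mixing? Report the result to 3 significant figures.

Set C_mix = 170: (Q·9.500 + 5100·1910) / (Q + 5100) = 170
→ Q = 5100·(1910 − 170)/(170 − 9.500) = 55290 L/s.

55300 L/s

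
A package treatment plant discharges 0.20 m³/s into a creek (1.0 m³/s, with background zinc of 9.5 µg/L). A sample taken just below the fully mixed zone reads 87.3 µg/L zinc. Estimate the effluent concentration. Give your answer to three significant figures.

Mass balance: 1.000·9.500 + 0.2000·Cₑ = 1.200·87.30
→ Cₑ = (1.200·87.30 − 1.000·9.500) / 0.2000 = 476.3 µg/L.

476 µg/L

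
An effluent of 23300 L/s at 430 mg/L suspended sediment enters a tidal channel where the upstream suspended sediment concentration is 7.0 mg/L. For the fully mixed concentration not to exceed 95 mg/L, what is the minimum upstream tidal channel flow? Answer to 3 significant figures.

88700 L/s

Set C_mix = 95: (Q·7.000 + 23300·430.0) / (Q + 23300) = 95
→ Q = 23300·(430.0 − 95)/(95 − 7.000) = 88700 L/s.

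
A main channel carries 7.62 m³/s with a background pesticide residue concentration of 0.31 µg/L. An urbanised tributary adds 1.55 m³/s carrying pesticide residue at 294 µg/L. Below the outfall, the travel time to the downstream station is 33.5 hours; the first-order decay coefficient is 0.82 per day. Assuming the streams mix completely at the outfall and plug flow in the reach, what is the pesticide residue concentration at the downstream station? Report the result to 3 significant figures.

15.9 µg/L

Flow-weighted average: C = (7.620·0.3100 + 1.550·294.0) / 9.170 = 458.1/9.170 = 49.95 µg/L.
Applying C = C₀e^(−kt): 49.95 × 0.3184 = 15.90 µg/L.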